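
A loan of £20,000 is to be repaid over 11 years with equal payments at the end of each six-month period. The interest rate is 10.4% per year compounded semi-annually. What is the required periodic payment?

£1,547.24

Level ordinary annuity; solve PV = PMT × [(1 − (1+r)^−n)/r] for PMT.
Periodic rate r = 0.104/2 per half-year; n is counted in half-years.
With n = 22: PMT = 20,000 / ([(1 − (1+r)^−n)/r]) = £1,547.24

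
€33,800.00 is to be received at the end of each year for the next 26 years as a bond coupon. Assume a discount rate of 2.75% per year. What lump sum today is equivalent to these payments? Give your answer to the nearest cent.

This is an ordinary annuity: 26 payments of €33,800.00 at the end of each year.
Periodic rate r = 0.0275 per year.
PV = PMT × [(1 − (1+r)^−n)/r] = 33,800 × [1 − (1+r)^−26] / r = €621,996.25

€621,996.25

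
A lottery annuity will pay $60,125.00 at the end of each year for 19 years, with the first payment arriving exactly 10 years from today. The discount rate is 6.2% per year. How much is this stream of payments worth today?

Ordinary annuity of 19 payments, first payment at period 10.
Periodic rate r = 0.062 per year.
The ordinary-annuity PV formula values the stream one period before the first payment (period 9); discount that back 9 periods:
PV₀ = 60,125 × [1 − (1+r)^−19] / r × (1+r)^−9 = $384,382.10

$384,382.10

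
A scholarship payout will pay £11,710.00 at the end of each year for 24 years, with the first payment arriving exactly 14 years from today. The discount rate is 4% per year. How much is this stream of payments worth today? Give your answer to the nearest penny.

£107,227.66

Ordinary annuity of 24 payments, first payment at period 14.
Periodic rate r = 0.04 per year.
The ordinary-annuity PV formula values the stream one period before the first payment (period 13); discount that back 13 periods:
PV₀ = 11,710 × [1 − (1+r)^−24] / r × (1+r)^−13 = £107,227.66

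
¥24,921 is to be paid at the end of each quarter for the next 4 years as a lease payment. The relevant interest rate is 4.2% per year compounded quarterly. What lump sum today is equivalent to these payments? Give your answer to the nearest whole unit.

This is an ordinary annuity: 16 payments of ¥24,921 at the end of each quarter.
Periodic rate r = 0.042/4 per quarter; n is counted in quarters.
PV = PMT × [(1 − (1+r)^−n)/r] = 24,921 × [1 − (1+r)^−16] / r = ¥365,284

¥365,284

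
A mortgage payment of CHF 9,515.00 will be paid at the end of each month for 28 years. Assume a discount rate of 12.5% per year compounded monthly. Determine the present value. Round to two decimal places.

This is an ordinary annuity: 336 payments of CHF 9,515.00 at the end of each month.
Periodic rate r = 0.125/12 per month; n is counted in months.
PV = PMT × [(1 − (1+r)^−n)/r] = 9,515 × [1 − (1+r)^−336] / r = CHF 885,352.60

CHF 885,352.60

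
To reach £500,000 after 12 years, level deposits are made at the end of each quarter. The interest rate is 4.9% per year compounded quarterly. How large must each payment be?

Level ordinary annuity; solve FV = PMT × [((1+r)^n − 1)/r] for PMT.
Periodic rate r = 0.049/4 per quarter; n is counted in quarters.
With n = 48: PMT = 500,000 / ([((1+r)^n − 1)/r]) = £7,714.46

£7,714.46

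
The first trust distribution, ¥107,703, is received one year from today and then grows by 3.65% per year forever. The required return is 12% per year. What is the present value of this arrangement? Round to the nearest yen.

Periodic rate r = 0.12 per year.
Growing perpetuity (Gordon): PV = PMT₁ / (r − g) = 107,703 / (r − 0.0365) = ¥1,289,856.

¥1,289,856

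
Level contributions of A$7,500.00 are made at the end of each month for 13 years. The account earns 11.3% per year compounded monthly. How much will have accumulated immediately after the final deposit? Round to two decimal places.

This is an ordinary annuity: 156 deposits of A$7,500.00 at the end of each month.
Periodic rate r = 0.113/12 per month; n is counted in months.
FV = PMT × [((1+r)^n − 1)/r] = 7,500 × [(1+r)^156 − 1] / r = A$2,640,366.01

A$2,640,366.01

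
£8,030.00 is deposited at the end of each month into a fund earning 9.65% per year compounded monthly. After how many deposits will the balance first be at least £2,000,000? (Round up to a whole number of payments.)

Periodic rate r = 0.0965/12 per month; n is counted in months.
Ordinary annuity FV: 2,000,000 = 8,030 × [((1+r)^n − 1)/r].
(1+r)^n = 1 + 2,000,000 × r / 8,030, so n = ln(1 + 2,000,000·r/8,030) / ln(1+r) = 137.28.
Round up to a whole number of payments: n = 138.

138 payments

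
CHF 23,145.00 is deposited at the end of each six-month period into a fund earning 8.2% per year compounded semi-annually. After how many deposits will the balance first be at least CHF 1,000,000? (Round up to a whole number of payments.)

26 payments

Periodic rate r = 0.082/2 per half-year; n is counted in half-years.
Ordinary annuity FV: 1,000,000 = 23,145 × [((1+r)^n − 1)/r].
(1+r)^n = 1 + 1,000,000 × r / 23,145, so n = ln(1 + 1,000,000·r/23,145) / ln(1+r) = 25.37.
Round up to a whole number of payments: n = 26.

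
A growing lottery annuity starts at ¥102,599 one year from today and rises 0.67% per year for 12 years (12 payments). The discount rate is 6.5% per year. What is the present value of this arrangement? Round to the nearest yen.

¥864,316

Periodic rate r = 0.065 per year.
Growing ordinary annuity: PV = PMT₁ × [1 − ((1+g)/(1+r))^n] / (r − g) = 102,599 × [1 − ((1+0.0067)/(1+r))^12] / (r − 0.0067) = ¥864,316.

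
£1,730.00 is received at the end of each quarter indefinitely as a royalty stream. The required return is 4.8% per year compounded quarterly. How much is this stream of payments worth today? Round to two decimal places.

Periodic rate r = 0.048/4 per quarter.
Level perpetuity: PV = PMT / r = 1,730 / (0.048/4) = £144,166.67.

£144,166.67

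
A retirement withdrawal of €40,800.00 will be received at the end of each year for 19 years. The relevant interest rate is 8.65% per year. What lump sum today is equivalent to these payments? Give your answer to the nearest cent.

This is an ordinary annuity: 19 payments of €40,800.00 at the end of each year.
Periodic rate r = 0.0865 per year.
PV = PMT × [(1 − (1+r)^−n)/r] = 40,800 × [1 − (1+r)^−19] / r = €374,159.56

€374,159.56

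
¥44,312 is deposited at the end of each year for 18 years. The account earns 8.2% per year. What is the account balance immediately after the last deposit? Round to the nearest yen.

This is an ordinary annuity: 18 deposits of ¥44,312 at the end of each year.
Periodic rate r = 0.082 per year.
FV = PMT × [((1+r)^n − 1)/r] = 44,312 × [(1+r)^18 − 1] / r = ¥1,692,144

¥1,692,144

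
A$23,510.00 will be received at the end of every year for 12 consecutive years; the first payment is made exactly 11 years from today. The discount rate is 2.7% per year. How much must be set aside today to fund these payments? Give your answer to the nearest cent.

A$182,539.43

Ordinary annuity of 12 payments, first payment at period 11.
Periodic rate r = 0.027 per year.
The ordinary-annuity PV formula values the stream one period before the first payment (period 10); discount that back 10 periods:
PV₀ = 23,510 × [1 − (1+r)^−12] / r × (1+r)^−10 = A$182,539.43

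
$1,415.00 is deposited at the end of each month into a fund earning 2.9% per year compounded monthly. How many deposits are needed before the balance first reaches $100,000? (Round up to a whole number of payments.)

Periodic rate r = 0.029/12 per month; n is counted in months.
Ordinary annuity FV: 100,000 = 1,415 × [((1+r)^n − 1)/r].
(1+r)^n = 1 + 100,000 × r / 1,415, so n = ln(1 + 100,000·r/1,415) / ln(1+r) = 65.32.
Round up to a whole number of payments: n = 66.

66 payments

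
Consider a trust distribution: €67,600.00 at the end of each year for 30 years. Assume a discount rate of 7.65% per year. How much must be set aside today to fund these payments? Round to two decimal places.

This is an ordinary annuity: 30 payments of €67,600.00 at the end of each year.
Periodic rate r = 0.0765 per year.
PV = PMT × [(1 − (1+r)^−n)/r] = 67,600 × [1 − (1+r)^−30] / r = €786,862.61

€786,862.61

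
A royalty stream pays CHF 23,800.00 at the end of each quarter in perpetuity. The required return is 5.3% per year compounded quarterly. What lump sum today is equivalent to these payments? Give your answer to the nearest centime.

CHF 1,796,226.42

Periodic rate r = 0.053/4 per quarter.
Level perpetuity: PV = PMT / r = 23,800 / (0.053/4) = CHF 1,796,226.42.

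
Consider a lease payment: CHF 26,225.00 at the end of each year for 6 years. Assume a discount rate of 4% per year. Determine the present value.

This is an ordinary annuity: 6 payments of CHF 26,225.00 at the end of each year.
Periodic rate r = 0.04 per year.
PV = PMT × [(1 − (1+r)^−n)/r] = 26,225 × [1 − (1+r)^−6] / r = CHF 137,475.04

CHF 137,475.04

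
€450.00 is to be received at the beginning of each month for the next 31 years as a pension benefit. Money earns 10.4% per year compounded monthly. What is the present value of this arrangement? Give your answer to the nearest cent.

This is an annuity due: 372 payments of €450.00 at the beginning of each month.
Periodic rate r = 0.104/12 per month; n is counted in months.
PV = PMT × [(1 − (1+r)^−n)/r] × (1+r) = 450 × [1 − (1+r)^−372] / r × (1+r) = €50,259.71

€50,259.71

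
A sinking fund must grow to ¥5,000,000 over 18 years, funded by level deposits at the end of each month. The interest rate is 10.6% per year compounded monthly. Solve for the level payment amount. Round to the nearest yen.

¥7,771

Level ordinary annuity; solve FV = PMT × [((1+r)^n − 1)/r] for PMT.
Periodic rate r = 0.106/12 per month; n is counted in months.
With n = 216: PMT = 5,000,000 / ([((1+r)^n − 1)/r]) = ¥7,771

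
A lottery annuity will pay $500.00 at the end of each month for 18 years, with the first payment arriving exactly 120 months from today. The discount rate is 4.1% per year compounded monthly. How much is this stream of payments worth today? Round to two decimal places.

Ordinary annuity of 216 payments, first payment at period 120.
Periodic rate r = 0.041/12 per month; n is counted in months.
The ordinary-annuity PV formula values the stream one period before the first payment (period 119); discount that back 119 periods:
PV₀ = 500 × [1 − (1+r)^−216] / r × (1+r)^−119 = $50,839.76

$50,839.76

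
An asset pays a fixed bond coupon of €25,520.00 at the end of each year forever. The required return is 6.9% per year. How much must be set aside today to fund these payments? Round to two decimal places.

Periodic rate r = 0.069 per year.
Level perpetuity: PV = PMT / r = 25,520 / (0.069) = €369,855.07.

€369,855.07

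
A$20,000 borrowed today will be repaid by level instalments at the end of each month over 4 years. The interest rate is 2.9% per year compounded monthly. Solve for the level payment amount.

Level ordinary annuity; solve PV = PMT × [(1 − (1+r)^−n)/r] for PMT.
Periodic rate r = 0.029/12 per month; n is counted in months.
With n = 48: PMT = 20,000 / ([(1 − (1+r)^−n)/r]) = A$441.80

A$441.80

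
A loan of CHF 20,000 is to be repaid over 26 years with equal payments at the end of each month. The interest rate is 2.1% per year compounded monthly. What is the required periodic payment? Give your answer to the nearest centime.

CHF 83.24

Level ordinary annuity; solve PV = PMT × [(1 − (1+r)^−n)/r] for PMT.
Periodic rate r = 0.021/12 per month; n is counted in months.
With n = 312: PMT = 20,000 / ([(1 − (1+r)^−n)/r]) = CHF 83.24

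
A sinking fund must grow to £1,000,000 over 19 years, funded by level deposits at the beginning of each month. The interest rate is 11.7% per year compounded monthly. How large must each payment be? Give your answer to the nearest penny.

£1,186.79

Level annuity due; solve FV = PMT × [((1+r)^n − 1)/r] × (1+r) for PMT.
Periodic rate r = 0.117/12 per month; n is counted in months.
With n = 228: PMT = 1,000,000 / ([((1+r)^n − 1)/r] × (1+r)) = £1,186.79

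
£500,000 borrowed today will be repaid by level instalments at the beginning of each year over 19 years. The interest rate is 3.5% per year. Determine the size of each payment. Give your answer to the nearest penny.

Level annuity due; solve PV = PMT × [(1 − (1+r)^−n)/r] × (1+r) for PMT.
Periodic rate r = 0.035 per year.
With n = 19: PMT = 500,000 / ([(1 − (1+r)^−n)/r] × (1+r)) = £35,236.87

£35,236.87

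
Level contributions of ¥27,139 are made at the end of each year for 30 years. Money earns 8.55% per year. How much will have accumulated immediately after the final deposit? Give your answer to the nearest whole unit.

¥3,402,410

This is an ordinary annuity: 30 deposits of ¥27,139 at the end of each year.
Periodic rate r = 0.0855 per year.
FV = PMT × [((1+r)^n − 1)/r] = 27,139 × [(1+r)^30 − 1] / r = ¥3,402,410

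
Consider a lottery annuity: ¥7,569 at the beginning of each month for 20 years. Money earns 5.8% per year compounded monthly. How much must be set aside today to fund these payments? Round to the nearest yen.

This is an annuity due: 240 payments of ¥7,569 at the beginning of each month.
Periodic rate r = 0.058/12 per month; n is counted in months.
PV = PMT × [(1 − (1+r)^−n)/r] × (1+r) = 7,569 × [1 − (1+r)^−240] / r × (1+r) = ¥1,078,897

¥1,078,897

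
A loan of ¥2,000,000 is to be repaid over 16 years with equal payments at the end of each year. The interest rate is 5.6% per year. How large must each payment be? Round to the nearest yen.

Level ordinary annuity; solve PV = PMT × [(1 − (1+r)^−n)/r] for PMT.
Periodic rate r = 0.056 per year.
With n = 16: PMT = 2,000,000 / ([(1 − (1+r)^−n)/r]) = ¥192,504

¥192,504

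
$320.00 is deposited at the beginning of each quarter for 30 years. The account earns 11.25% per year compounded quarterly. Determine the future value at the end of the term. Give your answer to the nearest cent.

This is an annuity due: 120 deposits of $320.00 at the beginning of each quarter.
Periodic rate r = 0.1125/4 per quarter; n is counted in quarters.
FV = PMT × [((1+r)^n − 1)/r] × (1+r) = 320 × [(1+r)^120 − 1] / r × (1+r) = $314,599.70

$314,599.70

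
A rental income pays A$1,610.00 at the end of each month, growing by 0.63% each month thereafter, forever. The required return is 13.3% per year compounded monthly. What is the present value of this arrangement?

A$336,585.37

Periodic rate r = 0.133/12 per month.
Growing perpetuity (Gordon): PV = PMT₁ / (r − g) = 1,610 / (r − 0.0063) = A$336,585.37.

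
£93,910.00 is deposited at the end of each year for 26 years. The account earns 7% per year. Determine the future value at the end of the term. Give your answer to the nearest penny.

£6,449,407.33

This is an ordinary annuity: 26 deposits of £93,910.00 at the end of each year.
Periodic rate r = 0.07 per year.
FV = PMT × [((1+r)^n − 1)/r] = 93,910 × [(1+r)^26 − 1] / r = £6,449,407.33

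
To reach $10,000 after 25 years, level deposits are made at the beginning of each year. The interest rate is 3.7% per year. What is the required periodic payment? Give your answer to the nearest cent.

Level annuity due; solve FV = PMT × [((1+r)^n − 1)/r] × (1+r) for PMT.
Periodic rate r = 0.037 per year.
With n = 25: PMT = 10,000 / ([((1+r)^n − 1)/r] × (1+r)) = $241.06

$241.06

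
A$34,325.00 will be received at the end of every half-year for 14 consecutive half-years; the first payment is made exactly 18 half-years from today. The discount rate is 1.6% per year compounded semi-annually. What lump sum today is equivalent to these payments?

A$395,530.12

Ordinary annuity of 14 payments, first payment at period 18.
Periodic rate r = 0.016/2 per half-year; n is counted in half-years.
The ordinary-annuity PV formula values the stream one period before the first payment (period 17); discount that back 17 periods:
PV₀ = 34,325 × [1 − (1+r)^−14] / r × (1+r)^−17 = A$395,530.12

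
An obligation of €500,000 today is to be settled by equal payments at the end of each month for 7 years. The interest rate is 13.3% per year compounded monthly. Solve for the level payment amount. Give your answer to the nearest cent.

€9,177.73

Level ordinary annuity; solve PV = PMT × [(1 − (1+r)^−n)/r] for PMT.
Periodic rate r = 0.133/12 per month; n is counted in months.
With n = 84: PMT = 500,000 / ([(1 − (1+r)^−n)/r]) = €9,177.73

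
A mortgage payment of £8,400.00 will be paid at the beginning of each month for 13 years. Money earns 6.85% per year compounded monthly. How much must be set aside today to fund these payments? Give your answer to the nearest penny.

£870,953.72

This is an annuity due: 156 payments of £8,400.00 at the beginning of each month.
Periodic rate r = 0.0685/12 per month; n is counted in months.
PV = PMT × [(1 − (1+r)^−n)/r] × (1+r) = 8,400 × [1 − (1+r)^−156] / r × (1+r) = £870,953.72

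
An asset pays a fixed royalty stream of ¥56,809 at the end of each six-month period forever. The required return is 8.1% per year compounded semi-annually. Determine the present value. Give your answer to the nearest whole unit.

¥1,402,691

Periodic rate r = 0.081/2 per half-year.
Level perpetuity: PV = PMT / r = 56,809 / (0.081/2) = ¥1,402,691.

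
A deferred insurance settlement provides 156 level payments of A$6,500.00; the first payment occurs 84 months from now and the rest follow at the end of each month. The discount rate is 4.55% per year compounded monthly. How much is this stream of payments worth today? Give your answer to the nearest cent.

Ordinary annuity of 156 payments, first payment at period 84.
Periodic rate r = 0.0455/12 per month; n is counted in months.
The ordinary-annuity PV formula values the stream one period before the first payment (period 83); discount that back 83 periods:
PV₀ = 6,500 × [1 − (1+r)^−156] / r × (1+r)^−83 = A$558,325.65

A$558,325.65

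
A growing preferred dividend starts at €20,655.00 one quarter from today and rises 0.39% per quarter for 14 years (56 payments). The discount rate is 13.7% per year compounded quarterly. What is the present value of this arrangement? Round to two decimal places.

Periodic rate r = 0.137/4 per quarter; n is counted in quarters.
Growing ordinary annuity: PV = PMT₁ × [1 − ((1+g)/(1+r))^n] / (r − g) = 20,655 × [1 − ((1+0.0039)/(1+r))^56] / (r − 0.0039) = €552,178.68.

€552,178.68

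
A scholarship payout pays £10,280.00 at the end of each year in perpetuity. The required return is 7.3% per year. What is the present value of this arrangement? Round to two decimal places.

Periodic rate r = 0.073 per year.
Level perpetuity: PV = PMT / r = 10,280 / (0.073) = £140,821.92.

£140,821.92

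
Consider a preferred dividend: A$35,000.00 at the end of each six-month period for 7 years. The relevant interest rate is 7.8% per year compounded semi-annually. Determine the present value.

This is an ordinary annuity: 14 payments of A$35,000.00 at the end of each six-month period.
Periodic rate r = 0.078/2 per half-year; n is counted in half-years.
PV = PMT × [(1 − (1+r)^−n)/r] = 35,000 × [1 − (1+r)^−14] / r = A$372,162.06

A$372,162.06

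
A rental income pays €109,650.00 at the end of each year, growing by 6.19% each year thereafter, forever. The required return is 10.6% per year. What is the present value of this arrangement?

€2,486,394.56

Periodic rate r = 0.106 per year.
Growing perpetuity (Gordon): PV = PMT₁ / (r − g) = 109,650 / (r − 0.0619) = €2,486,394.56.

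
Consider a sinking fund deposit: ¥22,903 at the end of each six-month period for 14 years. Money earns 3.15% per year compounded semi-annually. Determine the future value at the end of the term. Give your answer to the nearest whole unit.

This is an ordinary annuity: 28 deposits of ¥22,903 at the end of each six-month period.
Periodic rate r = 0.0315/2 per half-year; n is counted in half-years.
FV = PMT × [((1+r)^n − 1)/r] = 22,903 × [(1+r)^28 − 1] / r = ¥798,229

¥798,229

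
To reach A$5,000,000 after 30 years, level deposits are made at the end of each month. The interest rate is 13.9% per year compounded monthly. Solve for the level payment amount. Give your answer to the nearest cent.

A$931.39

Level ordinary annuity; solve FV = PMT × [((1+r)^n − 1)/r] for PMT.
Periodic rate r = 0.139/12 per month; n is counted in months.
With n = 360: PMT = 5,000,000 / ([((1+r)^n − 1)/r]) = A$931.39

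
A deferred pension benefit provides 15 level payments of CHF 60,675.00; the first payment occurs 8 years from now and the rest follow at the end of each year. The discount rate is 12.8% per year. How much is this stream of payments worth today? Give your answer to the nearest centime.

Ordinary annuity of 15 payments, first payment at period 8.
Periodic rate r = 0.128 per year.
The ordinary-annuity PV formula values the stream one period before the first payment (period 7); discount that back 7 periods:
PV₀ = 60,675 × [1 − (1+r)^−15] / r × (1+r)^−7 = CHF 170,506.28

CHF 170,506.28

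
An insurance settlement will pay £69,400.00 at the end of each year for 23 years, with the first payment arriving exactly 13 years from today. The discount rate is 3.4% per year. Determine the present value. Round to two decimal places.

£733,200.80

Ordinary annuity of 23 payments, first payment at period 13.
Periodic rate r = 0.034 per year.
The ordinary-annuity PV formula values the stream one period before the first payment (period 12); discount that back 12 periods:
PV₀ = 69,400 × [1 − (1+r)^−23] / r × (1+r)^−12 = £733,200.80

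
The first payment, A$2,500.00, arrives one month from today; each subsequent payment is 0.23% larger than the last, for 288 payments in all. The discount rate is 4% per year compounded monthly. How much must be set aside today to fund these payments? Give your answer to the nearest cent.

A$621,243.66

Periodic rate r = 0.04/12 per month; n is counted in months.
Growing ordinary annuity: PV = PMT₁ × [1 − ((1+g)/(1+r))^n] / (r − g) = 2,500 × [1 − ((1+0.0023)/(1+r))^288] / (r − 0.0023) = A$621,243.66.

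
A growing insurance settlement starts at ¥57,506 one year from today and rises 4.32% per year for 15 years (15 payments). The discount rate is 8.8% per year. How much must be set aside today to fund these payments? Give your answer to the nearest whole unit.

¥600,467

Periodic rate r = 0.088 per year.
Growing ordinary annuity: PV = PMT₁ × [1 − ((1+g)/(1+r))^n] / (r − g) = 57,506 × [1 − ((1+0.0432)/(1+r))^15] / (r − 0.0432) = ¥600,467.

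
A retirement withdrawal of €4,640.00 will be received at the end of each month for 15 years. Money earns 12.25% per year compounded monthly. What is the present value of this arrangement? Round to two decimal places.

This is an ordinary annuity: 180 payments of €4,640.00 at the end of each month.
Periodic rate r = 0.1225/12 per month; n is counted in months.
PV = PMT × [(1 − (1+r)^−n)/r] = 4,640 × [1 − (1+r)^−180] / r = €381,485.24

€381,485.24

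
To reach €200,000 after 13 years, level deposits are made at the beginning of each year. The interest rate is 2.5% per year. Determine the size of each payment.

Level annuity due; solve FV = PMT × [((1+r)^n − 1)/r] × (1+r) for PMT.
Periodic rate r = 0.025 per year.
With n = 13: PMT = 200,000 / ([((1+r)^n − 1)/r] × (1+r)) = €12,887.47

€12,887.47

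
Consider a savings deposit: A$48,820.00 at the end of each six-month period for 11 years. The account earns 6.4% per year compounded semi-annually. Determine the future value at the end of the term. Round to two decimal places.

This is an ordinary annuity: 22 deposits of A$48,820.00 at the end of each six-month period.
Periodic rate r = 0.064/2 per half-year; n is counted in half-years.
FV = PMT × [((1+r)^n − 1)/r] = 48,820 × [(1+r)^22 − 1] / r = A$1,525,086.49

A$1,525,086.49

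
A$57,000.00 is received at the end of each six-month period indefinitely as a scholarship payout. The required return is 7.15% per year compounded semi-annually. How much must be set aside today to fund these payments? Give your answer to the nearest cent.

Periodic rate r = 0.0715/2 per half-year.
Level perpetuity: PV = PMT / r = 57,000 / (0.0715/2) = A$1,594,405.59.

A$1,594,405.59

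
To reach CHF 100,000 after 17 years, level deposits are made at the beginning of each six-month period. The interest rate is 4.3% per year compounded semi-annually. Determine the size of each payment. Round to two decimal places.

Level annuity due; solve FV = PMT × [((1+r)^n − 1)/r] × (1+r) for PMT.
Periodic rate r = 0.043/2 per half-year; n is counted in half-years.
With n = 34: PMT = 100,000 / ([((1+r)^n − 1)/r] × (1+r)) = CHF 1,983.50

CHF 1,983.50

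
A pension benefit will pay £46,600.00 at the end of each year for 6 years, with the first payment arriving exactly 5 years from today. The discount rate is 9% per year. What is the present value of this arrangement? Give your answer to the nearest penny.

£148,091.90

Ordinary annuity of 6 payments, first payment at period 5.
Periodic rate r = 0.09 per year.
The ordinary-annuity PV formula values the stream one period before the first payment (period 4); discount that back 4 periods:
PV₀ = 46,600 × [1 − (1+r)^−6] / r × (1+r)^−4 = £148,091.90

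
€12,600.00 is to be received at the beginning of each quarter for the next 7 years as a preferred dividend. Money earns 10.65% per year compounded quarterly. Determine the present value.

This is an annuity due: 28 payments of €12,600.00 at the beginning of each quarter.
Periodic rate r = 0.1065/4 per quarter; n is counted in quarters.
PV = PMT × [(1 − (1+r)^−n)/r] × (1+r) = 12,600 × [1 − (1+r)^−28] / r × (1+r) = €253,051.02

€253,051.02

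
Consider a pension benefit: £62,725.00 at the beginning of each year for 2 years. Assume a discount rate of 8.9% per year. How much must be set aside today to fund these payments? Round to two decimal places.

£120,323.71

This is an annuity due: 2 payments of £62,725.00 at the beginning of each year.
Periodic rate r = 0.089 per year.
PV = PMT × [(1 − (1+r)^−n)/r] × (1+r) = 62,725 × [1 − (1+r)^−2] / r × (1+r) = £120,323.71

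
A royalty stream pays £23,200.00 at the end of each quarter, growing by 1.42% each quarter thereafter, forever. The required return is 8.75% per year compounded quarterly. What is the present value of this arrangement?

Periodic rate r = 0.0875/4 per quarter.
Growing perpetuity (Gordon): PV = PMT₁ / (r − g) = 23,200 / (r − 0.0142) = £3,022,801.30.

£3,022,801.30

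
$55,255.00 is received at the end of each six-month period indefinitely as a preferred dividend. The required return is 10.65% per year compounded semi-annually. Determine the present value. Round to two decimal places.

$1,037,652.58

Periodic rate r = 0.1065/2 per half-year.
Level perpetuity: PV = PMT / r = 55,255 / (0.1065/2) = $1,037,652.58.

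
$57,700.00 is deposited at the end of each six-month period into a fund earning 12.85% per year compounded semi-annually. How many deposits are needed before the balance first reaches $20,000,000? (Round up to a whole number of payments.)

Periodic rate r = 0.1285/2 per half-year; n is counted in half-years.
Ordinary annuity FV: 20,000,000 = 57,700 × [((1+r)^n − 1)/r].
(1+r)^n = 1 + 20,000,000 × r / 57,700, so n = ln(1 + 20,000,000·r/57,700) / ln(1+r) = 50.54.
Round up to a whole number of payments: n = 51.

51 payments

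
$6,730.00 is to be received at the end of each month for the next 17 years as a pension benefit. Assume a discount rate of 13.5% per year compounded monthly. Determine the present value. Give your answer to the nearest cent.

This is an ordinary annuity: 204 payments of $6,730.00 at the end of each month.
Periodic rate r = 0.135/12 per month; n is counted in months.
PV = PMT × [(1 − (1+r)^−n)/r] = 6,730 × [1 − (1+r)^−204] / r = $537,167.19

$537,167.19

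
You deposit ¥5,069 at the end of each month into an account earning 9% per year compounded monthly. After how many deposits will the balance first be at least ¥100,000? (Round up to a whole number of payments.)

Periodic rate r = 0.09/12 per month; n is counted in months.
Ordinary annuity FV: 100,000 = 5,069 × [((1+r)^n − 1)/r].
(1+r)^n = 1 + 100,000 × r / 5,069, so n = ln(1 + 100,000·r/5,069) / ln(1+r) = 18.47.
Round up to a whole number of payments: n = 19.

19 payments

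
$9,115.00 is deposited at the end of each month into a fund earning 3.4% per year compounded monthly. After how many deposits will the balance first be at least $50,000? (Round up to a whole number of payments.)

Periodic rate r = 0.034/12 per month; n is counted in months.
Ordinary annuity FV: 50,000 = 9,115 × [((1+r)^n − 1)/r].
(1+r)^n = 1 + 50,000 × r / 9,115, so n = ln(1 + 50,000·r/9,115) / ln(1+r) = 5.45.
Round up to a whole number of payments: n = 6.

6 payments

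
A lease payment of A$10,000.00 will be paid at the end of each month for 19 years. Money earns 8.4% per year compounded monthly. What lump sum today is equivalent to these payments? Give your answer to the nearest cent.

A$1,137,377.26

This is an ordinary annuity: 228 payments of A$10,000.00 at the end of each month.
Periodic rate r = 0.084/12 per month; n is counted in months.
PV = PMT × [(1 − (1+r)^−n)/r] = 10,000 × [1 − (1+r)^−228] / r = A$1,137,377.26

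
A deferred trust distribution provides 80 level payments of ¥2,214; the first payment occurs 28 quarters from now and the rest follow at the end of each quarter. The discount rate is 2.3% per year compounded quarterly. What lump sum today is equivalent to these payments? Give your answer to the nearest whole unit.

Ordinary annuity of 80 payments, first payment at period 28.
Periodic rate r = 0.023/4 per quarter; n is counted in quarters.
The ordinary-annuity PV formula values the stream one period before the first payment (period 27); discount that back 27 periods:
PV₀ = 2,214 × [1 − (1+r)^−80] / r × (1+r)^−27 = ¥121,336

¥121,336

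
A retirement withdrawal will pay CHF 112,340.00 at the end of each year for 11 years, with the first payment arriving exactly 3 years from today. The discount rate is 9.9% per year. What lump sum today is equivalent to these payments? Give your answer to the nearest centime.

Ordinary annuity of 11 payments, first payment at period 3.
Periodic rate r = 0.099 per year.
The ordinary-annuity PV formula values the stream one period before the first payment (period 2); discount that back 2 periods:
PV₀ = 112,340 × [1 − (1+r)^−11] / r × (1+r)^−2 = CHF 606,909.92

CHF 606,909.92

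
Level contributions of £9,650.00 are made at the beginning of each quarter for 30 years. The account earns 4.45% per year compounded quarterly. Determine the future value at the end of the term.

£2,431,303.35

This is an annuity due: 120 deposits of £9,650.00 at the beginning of each quarter.
Periodic rate r = 0.0445/4 per quarter; n is counted in quarters.
FV = PMT × [((1+r)^n − 1)/r] × (1+r) = 9,650 × [(1+r)^120 − 1] / r × (1+r) = £2,431,303.35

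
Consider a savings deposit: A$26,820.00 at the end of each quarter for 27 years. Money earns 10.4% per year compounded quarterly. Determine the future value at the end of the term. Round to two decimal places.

A$15,465,287.37

This is an ordinary annuity: 108 deposits of A$26,820.00 at the end of each quarter.
Periodic rate r = 0.104/4 per quarter; n is counted in quarters.
FV = PMT × [((1+r)^n − 1)/r] = 26,820 × [(1+r)^108 − 1] / r = A$15,465,287.37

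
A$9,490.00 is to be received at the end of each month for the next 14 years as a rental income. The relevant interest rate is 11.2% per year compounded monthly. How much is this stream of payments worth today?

This is an ordinary annuity: 168 payments of A$9,490.00 at the end of each month.
Periodic rate r = 0.112/12 per month; n is counted in months.
PV = PMT × [(1 − (1+r)^−n)/r] = 9,490 × [1 − (1+r)^−168] / r = A$803,277.82

A$803,277.82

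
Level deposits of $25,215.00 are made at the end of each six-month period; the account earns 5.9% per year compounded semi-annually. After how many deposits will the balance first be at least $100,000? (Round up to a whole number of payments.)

4 payments

Periodic rate r = 0.059/2 per half-year; n is counted in half-years.
Ordinary annuity FV: 100,000 = 25,215 × [((1+r)^n − 1)/r].
(1+r)^n = 1 + 100,000 × r / 25,215, so n = ln(1 + 100,000·r/25,215) / ln(1+r) = 3.81.
Round up to a whole number of payments: n = 4.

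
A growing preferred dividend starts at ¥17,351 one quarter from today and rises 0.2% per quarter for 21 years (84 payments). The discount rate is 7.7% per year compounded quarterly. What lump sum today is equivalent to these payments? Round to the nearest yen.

¥766,058

Periodic rate r = 0.077/4 per quarter; n is counted in quarters.
Growing ordinary annuity: PV = PMT₁ × [1 − ((1+g)/(1+r))^n] / (r − g) = 17,351 × [1 − ((1+0.002)/(1+r))^84] / (r − 0.002) = ¥766,058.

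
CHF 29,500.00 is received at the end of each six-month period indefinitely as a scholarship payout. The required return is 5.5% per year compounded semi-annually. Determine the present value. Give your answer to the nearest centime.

Periodic rate r = 0.055/2 per half-year.
Level perpetuity: PV = PMT / r = 29,500 / (0.055/2) = CHF 1,072,727.27.

CHF 1,072,727.27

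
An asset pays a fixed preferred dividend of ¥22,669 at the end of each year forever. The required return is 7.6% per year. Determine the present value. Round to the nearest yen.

¥298,276

Periodic rate r = 0.076 per year.
Level perpetuity: PV = PMT / r = 22,669 / (0.076) = ¥298,276.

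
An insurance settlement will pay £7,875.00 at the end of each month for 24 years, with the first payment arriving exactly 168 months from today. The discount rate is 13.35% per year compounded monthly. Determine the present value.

£106,957.85

Ordinary annuity of 288 payments, first payment at period 168.
Periodic rate r = 0.1335/12 per month; n is counted in months.
The ordinary-annuity PV formula values the stream one period before the first payment (period 167); discount that back 167 periods:
PV₀ = 7,875 × [1 − (1+r)^−288] / r × (1+r)^−167 = £106,957.85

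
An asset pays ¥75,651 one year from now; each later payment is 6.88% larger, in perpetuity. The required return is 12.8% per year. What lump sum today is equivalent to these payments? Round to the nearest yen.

¥1,277,889

Periodic rate r = 0.128 per year.
Growing perpetuity (Gordon): PV = PMT₁ / (r − g) = 75,651 / (r − 0.0688) = ¥1,277,889.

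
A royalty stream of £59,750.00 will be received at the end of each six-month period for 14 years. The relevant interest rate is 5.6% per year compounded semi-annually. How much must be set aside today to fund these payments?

£1,149,072.72

This is an ordinary annuity: 28 payments of £59,750.00 at the end of each six-month period.
Periodic rate r = 0.056/2 per half-year; n is counted in half-years.
PV = PMT × [(1 − (1+r)^−n)/r] = 59,750 × [1 − (1+r)^−28] / r = £1,149,072.72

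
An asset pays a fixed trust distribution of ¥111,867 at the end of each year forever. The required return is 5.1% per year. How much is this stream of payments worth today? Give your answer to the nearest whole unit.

Periodic rate r = 0.051 per year.
Level perpetuity: PV = PMT / r = 111,867 / (0.051) = ¥2,193,471.

¥2,193,471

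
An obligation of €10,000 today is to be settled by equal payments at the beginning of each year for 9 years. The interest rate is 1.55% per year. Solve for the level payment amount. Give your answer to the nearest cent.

€1,180.69

Level annuity due; solve PV = PMT × [(1 − (1+r)^−n)/r] × (1+r) for PMT.
Periodic rate r = 0.0155 per year.
With n = 9: PMT = 10,000 / ([(1 − (1+r)^−n)/r] × (1+r)) = €1,180.69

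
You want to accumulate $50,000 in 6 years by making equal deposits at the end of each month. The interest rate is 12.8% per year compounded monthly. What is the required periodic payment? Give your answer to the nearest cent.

$465.10

Level ordinary annuity; solve FV = PMT × [((1+r)^n − 1)/r] for PMT.
Periodic rate r = 0.128/12 per month; n is counted in months.
With n = 72: PMT = 50,000 / ([((1+r)^n − 1)/r]) = $465.10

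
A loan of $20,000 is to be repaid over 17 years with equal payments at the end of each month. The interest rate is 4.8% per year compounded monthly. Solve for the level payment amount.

$143.61

Level ordinary annuity; solve PV = PMT × [(1 − (1+r)^−n)/r] for PMT.
Periodic rate r = 0.048/12 per month; n is counted in months.
With n = 204: PMT = 20,000 / ([(1 − (1+r)^−n)/r]) = $143.61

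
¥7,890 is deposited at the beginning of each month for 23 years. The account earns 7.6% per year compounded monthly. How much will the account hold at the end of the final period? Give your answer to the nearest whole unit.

¥5,906,756

This is an annuity due: 276 deposits of ¥7,890 at the beginning of each month.
Periodic rate r = 0.076/12 per month; n is counted in months.
FV = PMT × [((1+r)^n − 1)/r] × (1+r) = 7,890 × [(1+r)^276 − 1] / r × (1+r) = ¥5,906,756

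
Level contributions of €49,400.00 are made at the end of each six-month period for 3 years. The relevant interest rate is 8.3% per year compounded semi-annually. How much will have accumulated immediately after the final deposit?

This is an ordinary annuity: 6 deposits of €49,400.00 at the end of each six-month period.
Periodic rate r = 0.083/2 per half-year; n is counted in half-years.
FV = PMT × [((1+r)^n − 1)/r] = 49,400 × [(1+r)^6 − 1] / r = €328,906.93

€328,906.93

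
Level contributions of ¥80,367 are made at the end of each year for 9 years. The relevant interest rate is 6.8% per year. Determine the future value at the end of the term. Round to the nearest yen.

¥954,668

This is an ordinary annuity: 9 deposits of ¥80,367 at the end of each year.
Periodic rate r = 0.068 per year.
FV = PMT × [((1+r)^n − 1)/r] = 80,367 × [(1+r)^9 − 1] / r = ¥954,668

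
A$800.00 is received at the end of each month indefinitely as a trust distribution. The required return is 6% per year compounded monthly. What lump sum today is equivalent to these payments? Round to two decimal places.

Periodic rate r = 0.06/12 per month.
Level perpetuity: PV = PMT / r = 800 / (0.06/12) = A$160,000.00.

A$160,000.00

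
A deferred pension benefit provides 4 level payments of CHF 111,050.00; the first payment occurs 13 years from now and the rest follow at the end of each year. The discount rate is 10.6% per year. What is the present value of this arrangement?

Ordinary annuity of 4 payments, first payment at period 13.
Periodic rate r = 0.106 per year.
The ordinary-annuity PV formula values the stream one period before the first payment (period 12); discount that back 12 periods:
PV₀ = 111,050 × [1 − (1+r)^−4] / r × (1+r)^−12 = CHF 103,724.29

CHF 103,724.29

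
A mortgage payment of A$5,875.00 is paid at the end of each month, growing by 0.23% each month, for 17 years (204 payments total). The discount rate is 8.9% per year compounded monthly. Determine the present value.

A$741,863.48

Periodic rate r = 0.089/12 per month; n is counted in months.
Growing ordinary annuity: PV = PMT₁ × [1 − ((1+g)/(1+r))^n] / (r − g) = 5,875 × [1 − ((1+0.0023)/(1+r))^204] / (r − 0.0023) = A$741,863.48.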